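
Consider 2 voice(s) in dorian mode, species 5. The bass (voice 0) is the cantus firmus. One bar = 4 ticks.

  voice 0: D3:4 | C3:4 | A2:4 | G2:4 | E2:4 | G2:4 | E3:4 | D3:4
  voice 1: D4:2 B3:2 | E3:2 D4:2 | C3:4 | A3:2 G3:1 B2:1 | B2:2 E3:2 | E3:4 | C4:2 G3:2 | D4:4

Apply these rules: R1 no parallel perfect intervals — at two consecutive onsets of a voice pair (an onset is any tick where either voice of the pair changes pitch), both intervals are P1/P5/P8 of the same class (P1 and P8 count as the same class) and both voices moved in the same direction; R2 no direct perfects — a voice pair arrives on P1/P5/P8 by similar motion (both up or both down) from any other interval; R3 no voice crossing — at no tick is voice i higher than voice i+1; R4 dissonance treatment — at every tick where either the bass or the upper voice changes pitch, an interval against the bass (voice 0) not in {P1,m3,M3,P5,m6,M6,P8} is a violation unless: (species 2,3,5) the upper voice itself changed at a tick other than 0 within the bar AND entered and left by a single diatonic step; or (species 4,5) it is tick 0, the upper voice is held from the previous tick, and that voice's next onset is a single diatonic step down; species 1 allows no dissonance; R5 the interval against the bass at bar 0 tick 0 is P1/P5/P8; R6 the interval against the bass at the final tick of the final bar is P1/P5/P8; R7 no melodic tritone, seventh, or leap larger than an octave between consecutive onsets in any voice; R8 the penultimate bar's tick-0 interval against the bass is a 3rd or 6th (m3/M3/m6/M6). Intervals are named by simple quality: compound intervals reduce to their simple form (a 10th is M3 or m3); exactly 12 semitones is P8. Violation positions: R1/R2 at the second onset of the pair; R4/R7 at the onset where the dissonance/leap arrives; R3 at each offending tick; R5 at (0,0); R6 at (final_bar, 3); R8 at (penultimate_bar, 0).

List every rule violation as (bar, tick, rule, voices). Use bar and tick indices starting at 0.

(1, 2, R4, (0, 1))
(1, 2, R7, (1,))
(2, 0, R7, (1,))
(3, 0, R4, (0, 1))

bar 0: v0=D3 v1=D4 downbeat P8
bar 1: v0=C3 v1=E3 downbeat M3
bar 2: v0=A2 v1=C3 downbeat m3
bar 3: v0=G2 v1=A3 downbeat M2
bar 4: v0=E2 v1=B2 downbeat P5
bar 5: v0=G2 v1=E3 downbeat M6
bar 6: v0=E3 v1=C4 downbeat m6
bar 7: v0=D3 v1=D4 downbeat P8
  -> R4 @ bar 1 tick 2 v(0, 1): C3/D4 M2 untreated
  -> R7 @ bar 1 tick 2 v(1,): E3->D4 leap 10st
  -> R7 @ bar 2 tick 0 v(1,): D4->C3 leap 14st
  -> R4 @ bar 3 tick 0 v(0, 1): G2/A3 M2 untreated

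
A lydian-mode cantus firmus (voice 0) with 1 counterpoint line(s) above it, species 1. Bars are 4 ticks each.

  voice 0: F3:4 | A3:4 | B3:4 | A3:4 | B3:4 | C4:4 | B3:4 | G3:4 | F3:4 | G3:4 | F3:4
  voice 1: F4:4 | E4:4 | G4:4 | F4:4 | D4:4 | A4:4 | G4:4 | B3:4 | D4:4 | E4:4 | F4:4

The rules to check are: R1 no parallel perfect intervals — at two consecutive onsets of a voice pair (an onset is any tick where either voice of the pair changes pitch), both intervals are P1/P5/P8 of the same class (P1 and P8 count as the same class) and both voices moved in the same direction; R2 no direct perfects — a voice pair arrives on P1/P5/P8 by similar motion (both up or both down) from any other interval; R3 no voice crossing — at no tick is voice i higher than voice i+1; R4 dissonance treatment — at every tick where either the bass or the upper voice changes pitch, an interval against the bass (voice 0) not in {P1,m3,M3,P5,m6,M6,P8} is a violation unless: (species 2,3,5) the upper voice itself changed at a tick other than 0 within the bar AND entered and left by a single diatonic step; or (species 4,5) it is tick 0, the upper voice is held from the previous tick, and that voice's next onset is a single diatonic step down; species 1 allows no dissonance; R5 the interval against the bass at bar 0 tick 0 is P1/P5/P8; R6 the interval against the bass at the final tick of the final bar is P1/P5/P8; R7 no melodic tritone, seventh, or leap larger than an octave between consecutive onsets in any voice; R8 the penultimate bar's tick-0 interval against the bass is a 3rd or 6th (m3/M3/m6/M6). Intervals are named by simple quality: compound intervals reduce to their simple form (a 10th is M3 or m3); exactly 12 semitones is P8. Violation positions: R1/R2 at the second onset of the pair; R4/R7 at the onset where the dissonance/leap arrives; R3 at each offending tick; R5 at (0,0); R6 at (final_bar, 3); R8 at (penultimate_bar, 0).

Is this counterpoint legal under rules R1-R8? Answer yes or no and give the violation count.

Yes (0 violations)

bar 0: v0=F3 v1=F4 (P8)
bar 1: v0=A3 v1=E4 (P5)
bar 2: v0=B3 v1=G4 (m6)
bar 3: v0=A3 v1=F4 (m6)
bar 4: v0=B3 v1=D4 (m3)
bar 5: v0=C4 v1=A4 (M6)
bar 6: v0=B3 v1=G4 (m6)
bar 7: v0=G3 v1=B3 (M3)
bar 8: v0=F3 v1=D4 (M6)
bar 9: v0=G3 v1=E4 (M6)
bar 10: v0=F3 v1=F4 (P8)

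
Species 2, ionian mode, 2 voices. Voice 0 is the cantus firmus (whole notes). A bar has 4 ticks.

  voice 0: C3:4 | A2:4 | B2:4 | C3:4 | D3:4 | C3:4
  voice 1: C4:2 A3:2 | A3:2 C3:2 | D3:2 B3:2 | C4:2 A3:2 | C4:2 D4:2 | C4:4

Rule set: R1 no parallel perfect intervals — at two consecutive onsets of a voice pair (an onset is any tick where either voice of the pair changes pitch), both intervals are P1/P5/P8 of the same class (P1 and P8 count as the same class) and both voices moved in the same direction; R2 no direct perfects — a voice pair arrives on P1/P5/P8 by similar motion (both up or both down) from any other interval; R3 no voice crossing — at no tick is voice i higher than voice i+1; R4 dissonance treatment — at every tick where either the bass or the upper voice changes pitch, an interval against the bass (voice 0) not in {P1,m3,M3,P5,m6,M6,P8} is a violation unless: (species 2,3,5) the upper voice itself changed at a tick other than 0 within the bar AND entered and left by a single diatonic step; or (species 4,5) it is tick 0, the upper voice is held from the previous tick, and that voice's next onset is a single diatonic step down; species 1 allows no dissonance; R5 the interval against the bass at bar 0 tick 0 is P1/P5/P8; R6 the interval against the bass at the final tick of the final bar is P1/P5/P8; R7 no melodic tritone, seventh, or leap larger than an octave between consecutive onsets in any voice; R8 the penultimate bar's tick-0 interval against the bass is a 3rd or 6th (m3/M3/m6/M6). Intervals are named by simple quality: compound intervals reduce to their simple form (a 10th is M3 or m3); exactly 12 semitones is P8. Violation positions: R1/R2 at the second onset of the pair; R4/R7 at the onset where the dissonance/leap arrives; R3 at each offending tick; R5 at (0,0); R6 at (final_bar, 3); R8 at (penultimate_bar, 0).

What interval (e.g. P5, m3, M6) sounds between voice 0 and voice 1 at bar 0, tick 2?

voice 0=C3 voice 1=A3 -> M6

M6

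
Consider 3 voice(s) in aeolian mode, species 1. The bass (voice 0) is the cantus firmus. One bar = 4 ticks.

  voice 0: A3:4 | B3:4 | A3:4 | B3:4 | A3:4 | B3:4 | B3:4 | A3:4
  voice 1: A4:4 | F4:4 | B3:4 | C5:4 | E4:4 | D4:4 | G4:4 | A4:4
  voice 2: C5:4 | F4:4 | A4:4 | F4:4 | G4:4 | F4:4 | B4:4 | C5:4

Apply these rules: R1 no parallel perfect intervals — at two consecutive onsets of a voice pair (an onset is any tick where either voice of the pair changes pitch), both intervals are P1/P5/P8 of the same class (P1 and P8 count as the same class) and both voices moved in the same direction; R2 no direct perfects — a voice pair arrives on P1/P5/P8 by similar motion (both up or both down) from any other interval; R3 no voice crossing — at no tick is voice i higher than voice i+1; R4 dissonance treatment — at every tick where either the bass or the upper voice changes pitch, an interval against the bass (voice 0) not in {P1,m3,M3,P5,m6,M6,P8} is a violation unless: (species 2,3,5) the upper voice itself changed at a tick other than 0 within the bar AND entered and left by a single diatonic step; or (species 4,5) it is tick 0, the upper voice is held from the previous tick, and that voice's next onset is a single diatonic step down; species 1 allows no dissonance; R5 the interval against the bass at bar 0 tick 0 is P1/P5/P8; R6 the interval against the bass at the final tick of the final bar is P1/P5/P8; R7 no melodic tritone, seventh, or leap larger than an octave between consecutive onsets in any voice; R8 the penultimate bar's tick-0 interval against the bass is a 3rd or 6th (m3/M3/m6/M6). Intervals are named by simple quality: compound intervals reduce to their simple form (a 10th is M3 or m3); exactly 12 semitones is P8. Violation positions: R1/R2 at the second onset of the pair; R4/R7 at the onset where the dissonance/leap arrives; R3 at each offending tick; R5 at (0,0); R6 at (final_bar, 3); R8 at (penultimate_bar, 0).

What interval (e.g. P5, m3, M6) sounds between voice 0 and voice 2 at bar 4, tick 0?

m7

voice 0=A3 voice 2=G4 -> m7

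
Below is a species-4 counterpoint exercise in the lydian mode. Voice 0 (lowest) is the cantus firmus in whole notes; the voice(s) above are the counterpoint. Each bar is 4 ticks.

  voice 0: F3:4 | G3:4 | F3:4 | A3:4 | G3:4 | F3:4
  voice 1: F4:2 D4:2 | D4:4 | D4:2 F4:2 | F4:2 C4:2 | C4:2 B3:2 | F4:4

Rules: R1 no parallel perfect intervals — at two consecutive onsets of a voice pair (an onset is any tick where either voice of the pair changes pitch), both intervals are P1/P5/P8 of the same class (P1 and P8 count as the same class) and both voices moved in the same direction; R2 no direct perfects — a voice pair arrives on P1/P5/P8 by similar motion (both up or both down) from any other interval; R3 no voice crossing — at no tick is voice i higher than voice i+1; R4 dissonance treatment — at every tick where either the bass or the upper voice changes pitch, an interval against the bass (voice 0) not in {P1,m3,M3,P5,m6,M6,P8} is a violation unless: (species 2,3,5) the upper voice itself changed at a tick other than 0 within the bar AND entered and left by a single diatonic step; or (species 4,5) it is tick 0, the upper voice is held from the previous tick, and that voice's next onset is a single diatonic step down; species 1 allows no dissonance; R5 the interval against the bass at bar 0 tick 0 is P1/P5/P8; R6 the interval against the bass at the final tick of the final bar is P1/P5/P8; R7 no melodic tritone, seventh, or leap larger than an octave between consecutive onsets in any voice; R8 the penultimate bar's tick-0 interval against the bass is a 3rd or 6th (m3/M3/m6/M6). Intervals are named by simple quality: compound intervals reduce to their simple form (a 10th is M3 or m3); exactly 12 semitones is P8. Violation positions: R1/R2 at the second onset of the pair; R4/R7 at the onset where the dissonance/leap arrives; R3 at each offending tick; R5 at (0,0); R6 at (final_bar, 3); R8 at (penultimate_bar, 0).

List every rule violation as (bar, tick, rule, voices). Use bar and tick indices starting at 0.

bar 0: v0=F3 v1=F4 downbeat P8
bar 1: v0=G3 v1=D4 downbeat P5
bar 2: v0=F3 v1=D4 downbeat M6
bar 3: v0=A3 v1=F4 downbeat m6
bar 4: v0=G3 v1=C4 downbeat P4
bar 5: v0=F3 v1=F4 downbeat P8
  -> R8 @ bar 4 tick 0 v(0, 1): penult P4 not 3rd/6th
  -> R7 @ bar 5 tick 0 v(1,): B3->F4 leap 6st

(4, 0, R8, (0, 1))
(5, 0, R7, (1,))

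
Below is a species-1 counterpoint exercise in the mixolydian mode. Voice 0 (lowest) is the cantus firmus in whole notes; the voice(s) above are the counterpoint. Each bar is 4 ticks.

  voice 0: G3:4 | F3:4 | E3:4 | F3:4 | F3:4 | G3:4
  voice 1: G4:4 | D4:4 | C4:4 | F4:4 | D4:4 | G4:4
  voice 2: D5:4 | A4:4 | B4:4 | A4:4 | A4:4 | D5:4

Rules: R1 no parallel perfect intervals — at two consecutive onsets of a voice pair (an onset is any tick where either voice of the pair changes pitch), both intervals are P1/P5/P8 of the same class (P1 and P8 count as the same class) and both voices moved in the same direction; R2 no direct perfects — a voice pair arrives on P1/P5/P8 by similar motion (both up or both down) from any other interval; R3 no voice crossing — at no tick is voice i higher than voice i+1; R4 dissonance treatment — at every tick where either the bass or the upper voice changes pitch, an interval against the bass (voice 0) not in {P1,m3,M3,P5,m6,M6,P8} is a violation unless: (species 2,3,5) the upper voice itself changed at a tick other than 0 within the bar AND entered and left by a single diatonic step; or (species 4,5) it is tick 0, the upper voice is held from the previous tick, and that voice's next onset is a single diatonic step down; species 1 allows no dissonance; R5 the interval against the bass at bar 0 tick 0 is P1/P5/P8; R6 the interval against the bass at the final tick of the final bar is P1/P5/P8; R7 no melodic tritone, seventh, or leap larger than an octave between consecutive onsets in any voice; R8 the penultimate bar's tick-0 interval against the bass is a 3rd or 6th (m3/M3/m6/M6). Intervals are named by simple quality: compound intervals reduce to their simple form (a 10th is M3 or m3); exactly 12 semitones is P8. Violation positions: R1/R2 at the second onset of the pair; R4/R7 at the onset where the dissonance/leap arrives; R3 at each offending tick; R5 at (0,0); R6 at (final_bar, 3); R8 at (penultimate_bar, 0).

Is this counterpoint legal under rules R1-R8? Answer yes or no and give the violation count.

No (5 violations)

bar 0: v0=G3 v1=G4 v2=D5 (P5)
bar 1: v0=F3 v1=D4 v2=A4 (M3)
bar 2: v0=E3 v1=C4 v2=B4 (P5)
bar 3: v0=F3 v1=F4 v2=A4 (M3)
bar 4: v0=F3 v1=D4 v2=A4 (M3)
bar 5: v0=G3 v1=G4 v2=D5 (P5)
  R1 @ bar1.0: G4/D5 P5 -> D4/A4 P5 similar
  R2 @ bar3.0: E3/C4 m6 -> F3/F4 P8 similar
  R1 @ bar5.0: D4/A4 P5 -> G4/D5 P5 similar
  R2 @ bar5.0: F3/D4 M6 -> G3/G4 P8 similar
  R2 @ bar5.0: F3/A4 M3 -> G3/D5 P5 similar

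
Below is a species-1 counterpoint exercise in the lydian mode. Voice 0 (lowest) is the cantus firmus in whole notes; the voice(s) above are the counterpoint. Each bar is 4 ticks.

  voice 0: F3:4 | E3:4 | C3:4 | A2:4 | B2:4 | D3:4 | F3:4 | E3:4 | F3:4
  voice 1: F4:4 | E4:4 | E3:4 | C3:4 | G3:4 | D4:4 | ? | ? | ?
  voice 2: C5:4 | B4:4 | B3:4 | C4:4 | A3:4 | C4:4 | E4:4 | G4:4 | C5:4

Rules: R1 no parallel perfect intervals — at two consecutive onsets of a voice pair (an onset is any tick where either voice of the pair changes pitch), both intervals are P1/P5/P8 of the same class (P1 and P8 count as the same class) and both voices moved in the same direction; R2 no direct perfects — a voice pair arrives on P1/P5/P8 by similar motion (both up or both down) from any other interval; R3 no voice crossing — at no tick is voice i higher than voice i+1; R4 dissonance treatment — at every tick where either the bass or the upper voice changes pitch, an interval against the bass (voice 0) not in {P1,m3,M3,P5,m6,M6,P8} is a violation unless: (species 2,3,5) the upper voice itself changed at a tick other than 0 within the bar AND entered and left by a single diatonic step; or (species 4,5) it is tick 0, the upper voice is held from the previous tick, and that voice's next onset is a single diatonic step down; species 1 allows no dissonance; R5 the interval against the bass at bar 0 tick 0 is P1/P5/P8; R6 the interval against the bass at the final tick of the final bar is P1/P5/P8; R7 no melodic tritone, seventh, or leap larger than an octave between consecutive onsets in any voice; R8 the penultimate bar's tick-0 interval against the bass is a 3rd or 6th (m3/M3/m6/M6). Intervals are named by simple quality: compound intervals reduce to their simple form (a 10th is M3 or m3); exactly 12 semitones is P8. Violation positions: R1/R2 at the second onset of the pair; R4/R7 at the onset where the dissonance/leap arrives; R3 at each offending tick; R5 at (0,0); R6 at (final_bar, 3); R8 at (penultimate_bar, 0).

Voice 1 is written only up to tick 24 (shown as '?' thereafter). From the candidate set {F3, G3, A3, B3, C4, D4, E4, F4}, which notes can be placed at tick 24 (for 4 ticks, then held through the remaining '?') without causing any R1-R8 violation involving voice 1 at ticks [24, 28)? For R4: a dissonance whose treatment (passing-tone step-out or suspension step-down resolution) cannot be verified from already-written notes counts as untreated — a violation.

{A3, C4, D4, F3}

F3: legal
G3: violates R4
A3: legal
B3: violates R4
C4: legal
D4: legal
E4: violates R2,R4
F4: violates R1,R3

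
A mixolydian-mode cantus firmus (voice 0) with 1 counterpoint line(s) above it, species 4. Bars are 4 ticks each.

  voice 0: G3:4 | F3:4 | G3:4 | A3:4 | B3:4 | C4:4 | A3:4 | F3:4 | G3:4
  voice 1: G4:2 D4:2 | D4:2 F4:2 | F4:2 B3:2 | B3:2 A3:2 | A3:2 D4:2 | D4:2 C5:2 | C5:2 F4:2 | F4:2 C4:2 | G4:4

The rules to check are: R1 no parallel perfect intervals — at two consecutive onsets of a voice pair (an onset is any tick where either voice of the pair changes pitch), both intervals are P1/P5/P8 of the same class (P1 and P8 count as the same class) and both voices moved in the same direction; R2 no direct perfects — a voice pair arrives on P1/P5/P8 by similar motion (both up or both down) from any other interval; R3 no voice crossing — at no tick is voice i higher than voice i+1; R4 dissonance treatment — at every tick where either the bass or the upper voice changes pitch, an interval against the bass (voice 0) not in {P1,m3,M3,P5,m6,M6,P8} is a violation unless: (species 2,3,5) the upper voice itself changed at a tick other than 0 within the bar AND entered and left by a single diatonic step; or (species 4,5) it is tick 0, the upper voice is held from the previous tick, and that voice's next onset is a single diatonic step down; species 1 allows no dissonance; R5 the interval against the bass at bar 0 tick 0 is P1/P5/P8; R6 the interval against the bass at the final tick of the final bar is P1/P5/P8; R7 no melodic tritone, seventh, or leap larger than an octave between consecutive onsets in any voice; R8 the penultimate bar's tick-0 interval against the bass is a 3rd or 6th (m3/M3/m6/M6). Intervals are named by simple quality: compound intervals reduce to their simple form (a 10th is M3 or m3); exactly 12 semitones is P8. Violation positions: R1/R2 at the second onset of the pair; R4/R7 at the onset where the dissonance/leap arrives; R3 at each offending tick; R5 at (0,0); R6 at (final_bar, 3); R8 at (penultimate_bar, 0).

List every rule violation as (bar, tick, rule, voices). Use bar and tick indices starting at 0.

bar 0: v0=G3 v1=G4 downbeat P8
bar 1: v0=F3 v1=D4 downbeat M6
bar 2: v0=G3 v1=F4 downbeat m7
bar 3: v0=A3 v1=B3 downbeat M2
bar 4: v0=B3 v1=A3 downbeat M2
bar 5: v0=C4 v1=D4 downbeat M2
bar 6: v0=A3 v1=C5 downbeat m3
bar 7: v0=F3 v1=F4 downbeat P8
bar 8: v0=G3 v1=G4 downbeat P8
  -> R4 @ bar 2 tick 0 v(0, 1): G3/F4 m7 untreated
  -> R7 @ bar 2 tick 2 v(1,): F4->B3 leap 6st
  -> R3 @ bar 4 tick 0 v(0, 1): B3 above A3
  -> R4 @ bar 4 tick 0 v(0, 1): B3/A3 M2 untreated
  -> R3 @ bar 4 tick 1 v(0, 1): B3 above A3
  -> R4 @ bar 5 tick 0 v(0, 1): C4/D4 M2 untreated
  -> R7 @ bar 5 tick 2 v(1,): D4->C5 leap 10st
  -> R8 @ bar 7 tick 0 v(0, 1): penult P8 not 3rd/6th
  -> R2 @ bar 8 tick 0 v(0, 1): F3/C4 P5 -> G3/G4 P8 similar

(2, 0, R4, (0, 1))
(2, 2, R7, (1,))
(4, 0, R3, (0, 1))
(4, 0, R4, (0, 1))
(4, 1, R3, (0, 1))
(5, 0, R4, (0, 1))
(5, 2, R7, (1,))
(7, 0, R8, (0, 1))
(8, 0, R2, (0, 1))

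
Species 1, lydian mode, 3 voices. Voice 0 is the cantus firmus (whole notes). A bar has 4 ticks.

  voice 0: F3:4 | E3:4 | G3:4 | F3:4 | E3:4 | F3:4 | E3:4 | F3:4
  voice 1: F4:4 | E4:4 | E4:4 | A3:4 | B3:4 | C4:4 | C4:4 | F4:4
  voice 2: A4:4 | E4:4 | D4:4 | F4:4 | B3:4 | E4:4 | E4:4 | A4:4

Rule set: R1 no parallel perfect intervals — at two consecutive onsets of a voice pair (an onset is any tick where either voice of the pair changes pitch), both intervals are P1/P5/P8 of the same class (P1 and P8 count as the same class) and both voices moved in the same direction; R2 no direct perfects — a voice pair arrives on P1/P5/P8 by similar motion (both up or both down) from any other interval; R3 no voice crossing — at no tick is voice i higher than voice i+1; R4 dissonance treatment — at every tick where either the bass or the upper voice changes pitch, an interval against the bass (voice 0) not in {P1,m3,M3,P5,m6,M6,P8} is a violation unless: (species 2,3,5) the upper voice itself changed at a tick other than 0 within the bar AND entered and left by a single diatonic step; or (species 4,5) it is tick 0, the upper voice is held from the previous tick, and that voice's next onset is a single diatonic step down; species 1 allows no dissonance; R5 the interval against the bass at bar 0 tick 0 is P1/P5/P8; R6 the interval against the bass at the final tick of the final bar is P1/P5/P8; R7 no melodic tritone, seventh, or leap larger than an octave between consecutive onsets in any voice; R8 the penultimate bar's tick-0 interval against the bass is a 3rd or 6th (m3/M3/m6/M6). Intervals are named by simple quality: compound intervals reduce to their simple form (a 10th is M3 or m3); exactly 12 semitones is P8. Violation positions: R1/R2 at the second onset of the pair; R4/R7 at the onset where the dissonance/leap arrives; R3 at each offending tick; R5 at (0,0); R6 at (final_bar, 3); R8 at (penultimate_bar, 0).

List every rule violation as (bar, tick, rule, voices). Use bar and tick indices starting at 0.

bar 0: v0=F3 v1=F4 v2=A4 downbeat M3
bar 1: v0=E3 v1=E4 v2=E4 downbeat P8
bar 2: v0=G3 v1=E4 v2=D4 downbeat P5
bar 3: v0=F3 v1=A3 v2=F4 downbeat P8
bar 4: v0=E3 v1=B3 v2=B3 downbeat P5
bar 5: v0=F3 v1=C4 v2=E4 downbeat M7
bar 6: v0=E3 v1=C4 v2=E4 downbeat P8
bar 7: v0=F3 v1=F4 v2=A4 downbeat M3
  -> R5 @ bar 0 tick 0 v(0, 2): opens on M3
  -> R1 @ bar 1 tick 0 v(0, 1): F3/F4 P8 -> E3/E4 P8 similar
  -> R2 @ bar 1 tick 0 v(0, 2): F3/A4 M3 -> E3/E4 P8 similar
  -> R2 @ bar 1 tick 0 v(1, 2): F4/A4 M3 -> E4/E4 P1 similar
  -> R3 @ bar 2 tick 0 v(1, 2): E4 above D4
  -> R3 @ bar 2 tick 1 v(1, 2): E4 above D4
  -> R3 @ bar 2 tick 2 v(1, 2): E4 above D4
  -> R3 @ bar 2 tick 3 v(1, 2): E4 above D4
  -> R2 @ bar 4 tick 0 v(0, 2): F3/F4 P8 -> E3/B3 P5 similar
  -> R7 @ bar 4 tick 0 v(2,): F4->B3 leap 6st
  -> R1 @ bar 5 tick 0 v(0, 1): E3/B3 P5 -> F3/C4 P5 similar
  -> R4 @ bar 5 tick 0 v(0, 2): F3/E4 M7 untreated
  -> R8 @ bar 6 tick 0 v(0, 2): penult P8 not 3rd/6th
  -> R2 @ bar 7 tick 0 v(0, 1): E3/C4 m6 -> F3/F4 P8 similar
  -> R6 @ bar 7 tick 3 v(0, 2): closes on M3

(0, 0, R5, (0, 2))
(1, 0, R1, (0, 1))
(1, 0, R2, (0, 2))
(1, 0, R2, (1, 2))
(2, 0, R3, (1, 2))
(2, 1, R3, (1, 2))
(2, 2, R3, (1, 2))
(2, 3, R3, (1, 2))
(4, 0, R2, (0, 2))
(4, 0, R7, (2,))
(5, 0, R1, (0, 1))
(5, 0, R4, (0, 2))
(6, 0, R8, (0, 2))
(7, 0, R2, (0, 1))
(7, 3, R6, (0, 2))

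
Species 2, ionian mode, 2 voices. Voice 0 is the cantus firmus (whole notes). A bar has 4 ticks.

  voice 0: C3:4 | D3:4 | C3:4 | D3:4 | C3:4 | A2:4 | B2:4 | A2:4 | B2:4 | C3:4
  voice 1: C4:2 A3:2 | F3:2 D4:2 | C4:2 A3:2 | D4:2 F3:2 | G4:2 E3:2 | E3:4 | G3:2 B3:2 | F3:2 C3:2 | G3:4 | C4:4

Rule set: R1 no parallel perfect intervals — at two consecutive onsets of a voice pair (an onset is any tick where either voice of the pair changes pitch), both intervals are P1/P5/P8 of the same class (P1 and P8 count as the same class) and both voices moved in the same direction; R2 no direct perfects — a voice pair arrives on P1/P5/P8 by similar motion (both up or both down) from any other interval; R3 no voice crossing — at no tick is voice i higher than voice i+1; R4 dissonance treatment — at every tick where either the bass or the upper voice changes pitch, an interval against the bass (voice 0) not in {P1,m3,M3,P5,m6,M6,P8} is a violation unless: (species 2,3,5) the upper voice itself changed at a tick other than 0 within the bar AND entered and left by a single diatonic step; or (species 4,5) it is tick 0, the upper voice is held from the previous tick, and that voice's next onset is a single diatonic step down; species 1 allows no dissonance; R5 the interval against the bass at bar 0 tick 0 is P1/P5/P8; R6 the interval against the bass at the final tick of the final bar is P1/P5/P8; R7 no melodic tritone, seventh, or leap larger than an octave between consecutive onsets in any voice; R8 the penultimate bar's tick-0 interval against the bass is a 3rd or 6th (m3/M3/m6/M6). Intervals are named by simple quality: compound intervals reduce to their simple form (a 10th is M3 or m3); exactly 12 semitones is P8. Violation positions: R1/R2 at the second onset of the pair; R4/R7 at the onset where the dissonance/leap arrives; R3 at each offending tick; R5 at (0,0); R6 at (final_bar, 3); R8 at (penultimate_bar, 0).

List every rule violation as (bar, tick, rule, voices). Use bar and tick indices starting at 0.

(2, 0, R1, (0, 1))
(3, 0, R2, (0, 1))
(4, 0, R7, (1,))
(4, 2, R7, (1,))
(7, 0, R7, (1,))
(9, 0, R2, (0, 1))

bar 0: v0=C3 v1=C4 downbeat P8
bar 1: v0=D3 v1=F3 downbeat m3
bar 2: v0=C3 v1=C4 downbeat P8
bar 3: v0=D3 v1=D4 downbeat P8
bar 4: v0=C3 v1=G4 downbeat P5
bar 5: v0=A2 v1=E3 downbeat P5
bar 6: v0=B2 v1=G3 downbeat m6
bar 7: v0=A2 v1=F3 downbeat m6
bar 8: v0=B2 v1=G3 downbeat m6
bar 9: v0=C3 v1=C4 downbeat P8
  -> R1 @ bar 2 tick 0 v(0, 1): D3/D4 P8 -> C3/C4 P8 similar
  -> R2 @ bar 3 tick 0 v(0, 1): C3/A3 M6 -> D3/D4 P8 similar
  -> R7 @ bar 4 tick 0 v(1,): F3->G4 leap 14st
  -> R7 @ bar 4 tick 2 v(1,): G4->E3 leap 15st
  -> R7 @ bar 7 tick 0 v(1,): B3->F3 leap 6st
  -> R2 @ bar 9 tick 0 v(0, 1): B2/G3 m6 -> C3/C4 P8 similar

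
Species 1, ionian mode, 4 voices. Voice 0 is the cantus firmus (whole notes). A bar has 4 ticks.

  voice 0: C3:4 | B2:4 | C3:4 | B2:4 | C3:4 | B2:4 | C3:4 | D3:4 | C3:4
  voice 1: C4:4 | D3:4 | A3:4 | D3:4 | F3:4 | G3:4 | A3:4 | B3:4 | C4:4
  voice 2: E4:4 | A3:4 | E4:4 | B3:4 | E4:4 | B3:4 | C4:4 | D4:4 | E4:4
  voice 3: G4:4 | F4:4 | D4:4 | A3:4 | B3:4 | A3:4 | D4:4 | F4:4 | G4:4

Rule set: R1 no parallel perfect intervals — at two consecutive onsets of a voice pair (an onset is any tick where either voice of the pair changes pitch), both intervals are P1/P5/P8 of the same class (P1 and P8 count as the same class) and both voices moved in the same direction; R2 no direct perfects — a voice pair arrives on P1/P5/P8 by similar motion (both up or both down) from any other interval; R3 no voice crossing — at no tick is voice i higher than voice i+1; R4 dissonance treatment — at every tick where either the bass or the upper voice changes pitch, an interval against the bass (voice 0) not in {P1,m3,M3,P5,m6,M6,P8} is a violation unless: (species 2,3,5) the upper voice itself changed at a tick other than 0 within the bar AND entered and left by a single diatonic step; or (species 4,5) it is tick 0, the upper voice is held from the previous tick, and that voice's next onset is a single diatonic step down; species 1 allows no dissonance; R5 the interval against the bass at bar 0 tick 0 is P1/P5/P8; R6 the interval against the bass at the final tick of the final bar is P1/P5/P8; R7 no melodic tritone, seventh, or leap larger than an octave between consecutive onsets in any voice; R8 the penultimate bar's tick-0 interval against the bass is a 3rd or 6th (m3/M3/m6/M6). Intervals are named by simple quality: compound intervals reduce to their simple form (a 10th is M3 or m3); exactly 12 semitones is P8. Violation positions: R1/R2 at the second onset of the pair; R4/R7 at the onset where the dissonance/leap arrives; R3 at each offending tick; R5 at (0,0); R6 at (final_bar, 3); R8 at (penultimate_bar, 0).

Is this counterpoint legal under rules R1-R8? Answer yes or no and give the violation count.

No (36 violations)

bar 0: v0=C3 v1=C4 v2=E4 v3=G4 (P5)
bar 1: v0=B2 v1=D3 v2=A3 v3=F4 (TT)
bar 2: v0=C3 v1=A3 v2=E4 v3=D4 (M2)
bar 3: v0=B2 v1=D3 v2=B3 v3=A3 (m7)
bar 4: v0=C3 v1=F3 v2=E4 v3=B3 (M7)
bar 5: v0=B2 v1=G3 v2=B3 v3=A3 (m7)
bar 6: v0=C3 v1=A3 v2=C4 v3=D4 (M2)
bar 7: v0=D3 v1=B3 v2=D4 v3=F4 (m3)
bar 8: v0=C3 v1=C4 v2=E4 v3=G4 (P5)
  R5 @ bar0.0: opens on M3
  R2 @ bar1.0: C4/E4 M3 -> D3/A3 P5 similar
  R4 @ bar1.0: B2/A3 m7 untreated
  R4 @ bar1.0: B2/F4 TT untreated
  R7 @ bar1.0: C4->D3 leap 10st
  R1 @ bar2.0: D3/A3 P5 -> A3/E4 P5 similar
  R3 @ bar2.0: E4 above D4
  R4 @ bar2.0: C3/D4 M2 untreated
  R3 @ bar2.1: E4 above D4
  R3 @ bar2.2: E4 above D4
  R3 @ bar2.3: E4 above D4
  R2 @ bar3.0: C3/E4 M3 -> B2/B3 P8 similar
  R2 @ bar3.0: A3/D4 P4 -> D3/A3 P5 similar
  R3 @ bar3.0: B3 above A3
  R4 @ bar3.0: B2/A3 m7 untreated
  R3 @ bar3.1: B3 above A3
  R3 @ bar3.2: B3 above A3
  R3 @ bar3.3: B3 above A3
  R3 @ bar4.0: E4 above B3
  R4 @ bar4.0: C3/F3 P4 untreated
  R4 @ bar4.0: C3/B3 M7 untreated
  R3 @ bar4.1: E4 above B3
  R3 @ bar4.2: E4 above B3
  R3 @ bar4.3: E4 above B3
  R2 @ bar5.0: C3/E4 M3 -> B2/B3 P8 similar
  R3 @ bar5.0: B3 above A3
  R4 @ bar5.0: B2/A3 m7 untreated
  R3 @ bar5.1: B3 above A3
  R3 @ bar5.2: B3 above A3
  R3 @ bar5.3: B3 above A3
  R1 @ bar6.0: B2/B3 P8 -> C3/C4 P8 similar
  R4 @ bar6.0: C3/D4 M2 untreated
  R1 @ bar7.0: C3/C4 P8 -> D3/D4 P8 similar
  R8 @ bar7.0: penult P8 not 3rd/6th
  R2 @ bar8.0: B3/F4 TT -> C4/G4 P5 similar
  R6 @ bar8.3: closes on M3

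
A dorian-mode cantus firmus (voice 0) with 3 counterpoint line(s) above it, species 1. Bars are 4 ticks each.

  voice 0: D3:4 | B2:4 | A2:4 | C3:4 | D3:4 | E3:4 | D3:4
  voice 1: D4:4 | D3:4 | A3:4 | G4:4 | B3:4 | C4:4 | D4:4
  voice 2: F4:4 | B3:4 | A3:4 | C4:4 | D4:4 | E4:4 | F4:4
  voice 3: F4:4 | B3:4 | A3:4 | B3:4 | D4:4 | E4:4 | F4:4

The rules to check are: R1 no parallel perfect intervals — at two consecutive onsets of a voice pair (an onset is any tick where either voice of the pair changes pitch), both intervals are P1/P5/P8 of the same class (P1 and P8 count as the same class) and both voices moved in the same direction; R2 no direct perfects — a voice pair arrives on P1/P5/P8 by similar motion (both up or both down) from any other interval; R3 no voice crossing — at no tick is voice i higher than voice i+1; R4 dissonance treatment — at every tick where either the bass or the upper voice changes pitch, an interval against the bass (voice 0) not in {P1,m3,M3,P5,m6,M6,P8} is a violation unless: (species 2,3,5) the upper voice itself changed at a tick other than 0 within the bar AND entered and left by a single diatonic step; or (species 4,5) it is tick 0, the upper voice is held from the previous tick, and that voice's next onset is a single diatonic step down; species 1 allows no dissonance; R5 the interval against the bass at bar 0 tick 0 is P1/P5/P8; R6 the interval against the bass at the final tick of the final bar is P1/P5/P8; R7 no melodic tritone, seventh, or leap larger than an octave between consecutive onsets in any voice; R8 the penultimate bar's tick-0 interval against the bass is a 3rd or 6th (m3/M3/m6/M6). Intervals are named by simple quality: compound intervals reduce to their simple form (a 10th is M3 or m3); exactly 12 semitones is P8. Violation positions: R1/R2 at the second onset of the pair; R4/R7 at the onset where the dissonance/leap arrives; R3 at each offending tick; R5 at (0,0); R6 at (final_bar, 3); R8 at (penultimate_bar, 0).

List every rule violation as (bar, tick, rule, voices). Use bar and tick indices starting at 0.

(0, 0, R5, (0, 2))
(0, 0, R5, (0, 3))
(1, 0, R1, (2, 3))
(1, 0, R2, (0, 2))
(1, 0, R2, (0, 3))
(1, 0, R7, (2,))
(1, 0, R7, (3,))
(2, 0, R1, (0, 2))
(2, 0, R1, (0, 3))
(2, 0, R1, (2, 3))
(3, 0, R1, (0, 2))
(3, 0, R2, (0, 1))
(3, 0, R2, (1, 2))
(3, 0, R3, (1, 2))
(3, 0, R3, (2, 3))
(3, 0, R4, (0, 3))
(3, 0, R7, (1,))
(3, 1, R3, (1, 2))
(3, 1, R3, (2, 3))
(3, 2, R3, (1, 2))
(3, 2, R3, (2, 3))
(3, 3, R3, (1, 2))
(3, 3, R3, (2, 3))
(4, 0, R1, (0, 2))
(4, 0, R2, (0, 3))
(4, 0, R2, (2, 3))
(5, 0, R1, (0, 2))
(5, 0, R1, (0, 3))
(5, 0, R1, (2, 3))
(5, 0, R8, (0, 2))
(5, 0, R8, (0, 3))
(6, 0, R1, (2, 3))
(6, 3, R6, (0, 2))
(6, 3, R6, (0, 3))

bar 0: v0=D3 v1=D4 v2=F4 v3=F4 downbeat m3
bar 1: v0=B2 v1=D3 v2=B3 v3=B3 downbeat P8
bar 2: v0=A2 v1=A3 v2=A3 v3=A3 downbeat P8
bar 3: v0=C3 v1=G4 v2=C4 v3=B3 downbeat M7
bar 4: v0=D3 v1=B3 v2=D4 v3=D4 downbeat P8
bar 5: v0=E3 v1=C4 v2=E4 v3=E4 downbeat P8
bar 6: v0=D3 v1=D4 v2=F4 v3=F4 downbeat m3
  -> R5 @ bar 0 tick 0 v(0, 2): opens on m3
  -> R5 @ bar 0 tick 0 v(0, 3): opens on m3
  -> R1 @ bar 1 tick 0 v(2, 3): F4/F4 P1 -> B3/B3 P1 similar
  -> R2 @ bar 1 tick 0 v(0, 2): D3/F4 m3 -> B2/B3 P8 similar
  -> R2 @ bar 1 tick 0 v(0, 3): D3/F4 m3 -> B2/B3 P8 similar
  -> R7 @ bar 1 tick 0 v(2,): F4->B3 leap 6st
  -> R7 @ bar 1 tick 0 v(3,): F4->B3 leap 6st
  -> R1 @ bar 2 tick 0 v(0, 2): B2/B3 P8 -> A2/A3 P8 similar
  -> R1 @ bar 2 tick 0 v(0, 3): B2/B3 P8 -> A2/A3 P8 similar
  -> R1 @ bar 2 tick 0 v(2, 3): B3/B3 P1 -> A3/A3 P1 similar
  -> R1 @ bar 3 tick 0 v(0, 2): A2/A3 P8 -> C3/C4 P8 similar
  -> R2 @ bar 3 tick 0 v(0, 1): A2/A3 P8 -> C3/G4 P5 similar
  -> R2 @ bar 3 tick 0 v(1, 2): A3/A3 P1 -> G4/C4 P5 similar
  -> R3 @ bar 3 tick 0 v(1, 2): G4 above C4
  -> R3 @ bar 3 tick 0 v(2, 3): C4 above B3
  -> R4 @ bar 3 tick 0 v(0, 3): C3/B3 M7 untreated
  -> R7 @ bar 3 tick 0 v(1,): A3->G4 leap 10st
  -> R3 @ bar 3 tick 1 v(1, 2): G4 above C4
  -> R3 @ bar 3 tick 1 v(2, 3): C4 above B3
  -> R3 @ bar 3 tick 2 v(1, 2): G4 above C4
  -> R3 @ bar 3 tick 2 v(2, 3): C4 above B3
  -> R3 @ bar 3 tick 3 v(1, 2): G4 above C4
  -> R3 @ bar 3 tick 3 v(2, 3): C4 above B3
  -> R1 @ bar 4 tick 0 v(0, 2): C3/C4 P8 -> D3/D4 P8 similar
  -> R2 @ bar 4 tick 0 v(0, 3): C3/B3 M7 -> D3/D4 P8 similar
  -> R2 @ bar 4 tick 0 v(2, 3): C4/B3 m2 -> D4/D4 P1 similar
  -> R1 @ bar 5 tick 0 v(0, 2): D3/D4 P8 -> E3/E4 P8 similar
  -> R1 @ bar 5 tick 0 v(0, 3): D3/D4 P8 -> E3/E4 P8 similar
  -> R1 @ bar 5 tick 0 v(2, 3): D4/D4 P1 -> E4/E4 P1 similar
  -> R8 @ bar 5 tick 0 v(0, 2): penult P8 not 3rd/6th
  -> R8 @ bar 5 tick 0 v(0, 3): penult P8 not 3rd/6th
  -> R1 @ bar 6 tick 0 v(2, 3): E4/E4 P1 -> F4/F4 P1 similar
  -> R6 @ bar 6 tick 3 v(0, 2): closes on m3
  -> R6 @ bar 6 tick 3 v(0, 3): closes on m3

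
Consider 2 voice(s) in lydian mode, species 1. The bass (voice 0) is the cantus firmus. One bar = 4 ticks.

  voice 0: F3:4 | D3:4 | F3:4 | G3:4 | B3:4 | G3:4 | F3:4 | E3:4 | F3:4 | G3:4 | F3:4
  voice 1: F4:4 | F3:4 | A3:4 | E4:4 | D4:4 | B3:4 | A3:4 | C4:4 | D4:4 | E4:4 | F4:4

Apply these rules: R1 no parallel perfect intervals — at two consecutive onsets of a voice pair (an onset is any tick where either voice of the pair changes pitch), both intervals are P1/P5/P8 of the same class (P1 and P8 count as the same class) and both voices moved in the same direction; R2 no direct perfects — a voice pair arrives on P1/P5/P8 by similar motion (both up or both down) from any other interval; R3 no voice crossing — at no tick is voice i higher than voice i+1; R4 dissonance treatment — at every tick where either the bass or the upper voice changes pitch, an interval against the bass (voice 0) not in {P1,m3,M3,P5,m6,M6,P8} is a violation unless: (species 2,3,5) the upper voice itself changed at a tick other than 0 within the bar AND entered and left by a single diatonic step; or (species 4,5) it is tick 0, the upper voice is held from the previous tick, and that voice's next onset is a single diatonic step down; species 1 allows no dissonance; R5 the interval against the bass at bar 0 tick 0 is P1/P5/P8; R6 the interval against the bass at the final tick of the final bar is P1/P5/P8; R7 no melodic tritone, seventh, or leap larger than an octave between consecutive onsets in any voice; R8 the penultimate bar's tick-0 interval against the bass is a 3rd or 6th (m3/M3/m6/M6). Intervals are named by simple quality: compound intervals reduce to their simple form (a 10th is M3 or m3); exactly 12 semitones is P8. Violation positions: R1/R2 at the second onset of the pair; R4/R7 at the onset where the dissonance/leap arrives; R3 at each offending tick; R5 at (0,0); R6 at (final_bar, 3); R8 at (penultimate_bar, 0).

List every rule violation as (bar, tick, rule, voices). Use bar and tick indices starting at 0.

No violations across 11 bars (F3..F3 vs F4..F4).

bar 0: v0=F3 v1=F4 downbeat P8
bar 1: v0=D3 v1=F3 downbeat m3
bar 2: v0=F3 v1=A3 downbeat M3
bar 3: v0=G3 v1=E4 downbeat M6
bar 4: v0=B3 v1=D4 downbeat m3
bar 5: v0=G3 v1=B3 downbeat M3
bar 6: v0=F3 v1=A3 downbeat M3
bar 7: v0=E3 v1=C4 downbeat m6
bar 8: v0=F3 v1=D4 downbeat M6
bar 9: v0=G3 v1=E4 downbeat M6
bar 10: v0=F3 v1=F4 downbeat P8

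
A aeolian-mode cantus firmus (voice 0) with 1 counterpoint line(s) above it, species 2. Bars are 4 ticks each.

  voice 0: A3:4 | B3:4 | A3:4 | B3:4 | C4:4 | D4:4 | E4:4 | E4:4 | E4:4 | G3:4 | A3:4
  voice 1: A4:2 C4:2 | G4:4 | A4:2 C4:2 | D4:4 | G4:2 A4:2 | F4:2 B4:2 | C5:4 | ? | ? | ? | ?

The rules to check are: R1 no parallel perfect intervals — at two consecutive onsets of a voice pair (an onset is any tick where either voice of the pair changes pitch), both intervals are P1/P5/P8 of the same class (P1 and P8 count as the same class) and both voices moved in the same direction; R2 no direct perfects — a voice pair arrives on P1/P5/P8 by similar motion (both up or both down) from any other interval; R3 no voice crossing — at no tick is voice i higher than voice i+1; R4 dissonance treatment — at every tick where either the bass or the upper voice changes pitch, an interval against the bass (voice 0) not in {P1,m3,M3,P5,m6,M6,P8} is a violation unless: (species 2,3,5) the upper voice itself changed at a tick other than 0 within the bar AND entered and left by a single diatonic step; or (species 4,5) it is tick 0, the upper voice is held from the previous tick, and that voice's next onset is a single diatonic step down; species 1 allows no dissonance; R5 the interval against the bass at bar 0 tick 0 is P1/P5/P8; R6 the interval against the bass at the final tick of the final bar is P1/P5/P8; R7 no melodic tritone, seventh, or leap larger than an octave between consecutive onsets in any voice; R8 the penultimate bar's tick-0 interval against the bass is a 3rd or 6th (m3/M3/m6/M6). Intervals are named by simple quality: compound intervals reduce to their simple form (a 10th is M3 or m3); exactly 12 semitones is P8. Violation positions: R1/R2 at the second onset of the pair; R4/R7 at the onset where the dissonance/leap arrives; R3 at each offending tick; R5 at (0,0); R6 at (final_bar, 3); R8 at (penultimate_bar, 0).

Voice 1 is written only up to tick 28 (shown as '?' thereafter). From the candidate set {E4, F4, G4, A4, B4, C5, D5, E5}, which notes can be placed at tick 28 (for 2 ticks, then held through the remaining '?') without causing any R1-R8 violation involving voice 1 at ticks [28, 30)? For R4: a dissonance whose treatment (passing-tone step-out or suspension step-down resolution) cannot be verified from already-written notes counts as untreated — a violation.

E4: legal
F4: violates R4
G4: legal
A4: violates R4
B4: legal
C5: legal
D5: violates R4
E5: legal

{B4, C5, E4, E5, G4}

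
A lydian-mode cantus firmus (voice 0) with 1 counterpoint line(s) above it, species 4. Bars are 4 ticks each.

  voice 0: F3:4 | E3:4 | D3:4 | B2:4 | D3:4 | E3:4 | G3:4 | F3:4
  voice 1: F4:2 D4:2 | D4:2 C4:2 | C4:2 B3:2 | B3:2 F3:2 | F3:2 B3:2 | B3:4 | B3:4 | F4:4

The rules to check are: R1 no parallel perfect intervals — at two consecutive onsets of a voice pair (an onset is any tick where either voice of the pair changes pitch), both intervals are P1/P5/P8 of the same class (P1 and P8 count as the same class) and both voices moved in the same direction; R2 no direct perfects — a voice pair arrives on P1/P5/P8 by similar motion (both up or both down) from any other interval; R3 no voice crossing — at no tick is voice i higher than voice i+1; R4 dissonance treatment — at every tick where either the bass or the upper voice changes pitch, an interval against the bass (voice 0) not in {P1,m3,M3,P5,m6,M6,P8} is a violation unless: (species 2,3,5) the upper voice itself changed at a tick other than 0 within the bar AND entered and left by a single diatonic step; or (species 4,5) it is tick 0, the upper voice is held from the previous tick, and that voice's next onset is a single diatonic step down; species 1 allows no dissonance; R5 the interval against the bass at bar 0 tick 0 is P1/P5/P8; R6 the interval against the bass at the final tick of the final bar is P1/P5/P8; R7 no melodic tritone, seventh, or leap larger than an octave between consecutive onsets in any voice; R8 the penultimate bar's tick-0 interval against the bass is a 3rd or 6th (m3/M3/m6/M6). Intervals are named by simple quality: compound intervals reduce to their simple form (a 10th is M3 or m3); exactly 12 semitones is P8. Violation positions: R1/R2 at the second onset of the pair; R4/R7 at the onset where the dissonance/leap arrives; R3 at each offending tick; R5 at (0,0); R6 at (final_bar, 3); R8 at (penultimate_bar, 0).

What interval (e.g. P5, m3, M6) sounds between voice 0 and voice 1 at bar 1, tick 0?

voice 0=E3 voice 1=D4 -> m7

m7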